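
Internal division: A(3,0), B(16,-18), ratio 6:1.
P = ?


Px = (6*16 + 1*3)/7 = 99/7 = 14.1429
Py = (6*(-18) + 1*0)/7 = -108/7 = -15.4286

P = (14.1429, -15.4286)


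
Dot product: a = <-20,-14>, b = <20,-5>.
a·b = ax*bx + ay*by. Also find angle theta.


a·b = -20*20 - 14*(-5) = -400 + 70 = -330
|a| = sqrt(400+196) = 24.4131
|b| = sqrt(400+25) = 20.6155
cos(theta) = -330/(sqrt(596)*sqrt(425)) = -330/sqrt(253300) = -0.655687
theta = arccos(-330/sqrt(253300)) = 130.9717 degrees

a·b = -330, theta = 130.9717 deg


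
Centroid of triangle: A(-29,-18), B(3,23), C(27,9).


Gx = (-29+3+27)/3 = 1/3 = 0.3333
Gy = (-18+23+9)/3 = 14/3 = 4.6667

G = (0.3333, 4.6667)


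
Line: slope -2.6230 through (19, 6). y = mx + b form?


y - 6 = -2.6230(x - 19)
y = -2.6230x + 6 + 2.6230*19
y = -2.6230x + 55.8370

y = -2.6230x + 55.8370


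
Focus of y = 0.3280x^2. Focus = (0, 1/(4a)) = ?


a = 0.3280
4a = 1.3120
focus = (0, 1/1.3120) = (0, 0.7622)

Focus = (0, 0.7622)


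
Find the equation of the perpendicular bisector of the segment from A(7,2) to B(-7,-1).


Midpoint = (0, 0.5)
Slope of AB = dy/dx = -3/(-14) = 0.2143
Perp slope = -dx/dy = -14/3 = -4.6667
b = My - (perp slope)*Mx = 0.5 + (-14*0)/(-3) = 0.5 + 0 = 0.5000

y = -4.6667x + 0.5000


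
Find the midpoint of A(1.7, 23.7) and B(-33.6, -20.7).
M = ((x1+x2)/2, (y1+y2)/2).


Mx = (1.7 - 33.6)/2 = -31.9/2 = -15.9500
My = (23.7 - 20.7)/2 = 3.0/2 = 1.5000

(-15.9500, 1.5000)


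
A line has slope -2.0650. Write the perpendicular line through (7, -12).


Perpendicular slope = -1/m1 = -1/(-2.0650) = 0.4843
b2 = y0 - m2*x0 = -12 + 7/(-2.0650) = -12 - 3.3898 = -15.3898

y = 0.4843x - 15.3898


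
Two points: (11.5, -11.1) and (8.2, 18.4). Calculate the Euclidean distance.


dx = 8.2 - 11.5 = -3.3
dy = 18.4 + 11.1 = 29.5
d = sqrt(10.89 + 870.25) = sqrt(881.14) = 29.6840

29.6840


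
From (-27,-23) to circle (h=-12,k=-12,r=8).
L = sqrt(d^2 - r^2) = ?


d = sqrt((-27+ 12)^2 + (-23+ 12)^2) = sqrt(225+121) = 18.6011
L = sqrt(346.0000 - 64) = sqrt(282.0000) = 16.7929

16.7929


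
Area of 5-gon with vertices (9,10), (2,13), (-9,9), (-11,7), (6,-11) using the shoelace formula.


sum(xi*y_{i+1}) = 9*13 + 2*9 - 9*7 - 11*(-11) + 6*10 = 253
sum(yi*x_{i+1}) = 10*2 + 13*(-9) + 9*(-11) + 7*6 - 11*9 = -253
Area = |253 + 253|/2 = 506/2 = 253.0000

253.0000 sq units


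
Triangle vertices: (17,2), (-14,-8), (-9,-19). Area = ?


17*(-8+ 19) = 187
-14*(-19-2) = 294
-9*(2+ 8) = -90
sum = 391
Area = |391|/2 = 195.5000

195.5000 sq units


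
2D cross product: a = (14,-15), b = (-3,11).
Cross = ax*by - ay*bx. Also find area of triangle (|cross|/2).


cross = 14*11 + 15*(-3) = 154 - 45 = 109
Triangle area = |109|/2 = 109/2 = 54.5000

cross = 109, triangle area = 54.5000


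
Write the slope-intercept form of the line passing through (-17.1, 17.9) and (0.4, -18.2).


m = (-36.1)/(17.5) = -2.0629
b = y1 - m*x1 = 17.9 - (-36.1*(-17.1))/(17.5) = 17.9 - 35.2749 = -17.3749

y = -2.0629x - 17.3749


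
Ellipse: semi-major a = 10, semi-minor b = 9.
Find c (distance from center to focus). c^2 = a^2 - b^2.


c^2 = 10^2 - 9^2 = 100 - 81 = 19
c = sqrt(19) = 4.3589

c = 4.3589


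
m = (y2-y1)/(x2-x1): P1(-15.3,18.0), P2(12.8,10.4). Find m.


dy = 10.4 - 18.0 = -7.6
dx = 12.8 + 15.3 = 28.1
m = -7.6/28.1 = -0.2705

m = -0.2705


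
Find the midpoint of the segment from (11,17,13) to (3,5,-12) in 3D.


Mx = (11+3)/2 = 7.0000
My = (17+5)/2 = 11.0000
Mz = (13- 12)/2 = 0.5000

M = (7.0000, 11.0000, 0.5000)


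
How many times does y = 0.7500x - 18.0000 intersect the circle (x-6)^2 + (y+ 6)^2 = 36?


Substitute y = 0.7500x - 18.0000: (x-6)^2 + (0.7500x- 18.0000+ 6)^2 = 36
Expand to Ax^2 + Bx + C = 0, where b-k = -12
A = 1+m^2 = 1.5625
B = 2(m(b-k) - h) = 2(0.7500*(-12) - 6) = -30
C = h^2 + (b-k)^2 - r^2 = 36 + 144 - 36 = 144
disc = B^2-4AC = 900.0000 - 900.0000 = 0
disc = 0

1 intersection point (tangent)


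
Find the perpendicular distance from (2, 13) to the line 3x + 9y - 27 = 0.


|3*2 + 9*13 - 27| = |96| = 96
sqrt(9 + 81) = sqrt(90) = 9.4868
d = 96/sqrt(90) = 10.1193

10.1193


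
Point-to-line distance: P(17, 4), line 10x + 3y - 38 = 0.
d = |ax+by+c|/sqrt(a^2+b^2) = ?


|10*17 + 3*4 - 38| = |144| = 144
sqrt(100 + 9) = sqrt(109) = 10.4403
d = 144/sqrt(109) = 13.7927

13.7927


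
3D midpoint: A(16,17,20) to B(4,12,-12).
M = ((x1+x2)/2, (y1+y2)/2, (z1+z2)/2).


Mx = (16+4)/2 = 10.0000
My = (17+12)/2 = 14.5000
Mz = (20- 12)/2 = 4.0000

M = (10.0000, 14.5000, 4.0000)


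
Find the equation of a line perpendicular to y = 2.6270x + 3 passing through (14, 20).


Perpendicular slope = -1/m1 = -1/2.6270 = -0.3807
b2 = y0 - m2*x0 = 20 + 14/2.6270 = 20 + 5.3293 = 25.3293

y = -0.3807x + 25.3293


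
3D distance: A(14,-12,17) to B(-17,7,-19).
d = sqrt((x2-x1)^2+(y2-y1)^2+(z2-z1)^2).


dx=-31, dy=19, dz=-36
d = sqrt(961+361+1296) = sqrt(2618) = 51.1664

51.1664


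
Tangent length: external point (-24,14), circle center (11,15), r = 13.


d = sqrt((-24-11)^2 + (14-15)^2) = sqrt(1225+1) = 35.0143
L = sqrt(1226.0000 - 169) = sqrt(1057.0000) = 32.5115

32.5115


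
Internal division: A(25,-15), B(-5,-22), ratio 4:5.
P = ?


Px = (4*(-5) + 5*25)/9 = 105/9 = 11.6667
Py = (4*(-22) + 5*(-15))/9 = -163/9 = -18.1111

P = (11.6667, -18.1111)


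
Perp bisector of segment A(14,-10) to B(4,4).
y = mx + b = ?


Midpoint = (9, -3)
Slope of AB = dy/dx = 14/(-10) = -1.4000
Perp slope = -dx/dy = 10/14 = 0.7143
b = My - (perp slope)*Mx = -3 + (-10*9)/14 = -3 - 6.4286 = -9.4286

y = 0.7143x - 9.4286


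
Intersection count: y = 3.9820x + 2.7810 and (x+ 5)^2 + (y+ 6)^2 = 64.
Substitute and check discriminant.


Substitute y = 3.9820x + 2.7810: (x+ 5)^2 + (3.9820x+2.7810+ 6)^2 = 64
Expand to Ax^2 + Bx + C = 0, where b-k = 8.781
A = 1+m^2 = 16.856324
B = 2(m(b-k) - h) = 2(3.9820*8.781 + 5) = 79.931884
C = h^2 + (b-k)^2 - r^2 = 25 + 77.105961 - 64 = 38.105961
disc = B^2-4AC = 6389.1061 - 2569.3057 = 3819.8004
disc > 0

2 intersection points


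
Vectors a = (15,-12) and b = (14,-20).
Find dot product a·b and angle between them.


a·b = 15*14 - 12*(-20) = 210 + 240 = 450
|a| = sqrt(225+144) = 19.2094
|b| = sqrt(196+400) = 24.4131
cos(theta) = 450/(sqrt(369)*sqrt(596)) = 450/sqrt(219924) = 0.959569
theta = arccos(450/sqrt(219924)) = 16.3482 degrees

a·b = 450, theta = 16.3482 deg


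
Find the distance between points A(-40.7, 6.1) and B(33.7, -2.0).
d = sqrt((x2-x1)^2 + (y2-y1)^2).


dx = 33.7 + 40.7 = 74.4
dy = -2.0 - 6.1 = -8.1
d = sqrt(5535.36 + 65.61) = sqrt(5600.97) = 74.8396

74.8396


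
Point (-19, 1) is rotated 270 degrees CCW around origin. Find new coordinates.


cos(270) = 0, sin(270) = -1
x' = -19*0 - 1*(-1) = 1
y' = -19*(-1) + 1*0 = 19

(1, 19)


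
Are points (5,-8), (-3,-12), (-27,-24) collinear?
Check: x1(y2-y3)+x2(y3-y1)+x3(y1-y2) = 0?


5*(-12+ 24) - 3*(-24+ 8) - 27*(-8+ 12)
= 60 + 48 - 108 = 0

Yes, collinear (determinant = 0)


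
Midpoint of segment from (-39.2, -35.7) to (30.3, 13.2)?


Mx = (-39.2 + 30.3)/2 = -8.9/2 = -4.4500
My = (-35.7 + 13.2)/2 = -22.5/2 = -11.2500

(-4.4500, -11.2500)


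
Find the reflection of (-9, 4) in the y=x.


Reflection rule for y=x: (y, x)
(-9, 4) -> (4, -9)

(4, -9)


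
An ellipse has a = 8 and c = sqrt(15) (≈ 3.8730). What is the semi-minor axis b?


b^2 = 8^2 - (sqrt(15))^2 = 64 - 15 = 49
b = sqrt(49) = 7

b = 7


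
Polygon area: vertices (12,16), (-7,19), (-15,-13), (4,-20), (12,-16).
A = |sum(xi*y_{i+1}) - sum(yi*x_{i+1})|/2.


sum(xi*y_{i+1}) = 12*19 - 7*(-13) - 15*(-20) + 4*(-16) + 12*16 = 747
sum(yi*x_{i+1}) = 16*(-7) + 19*(-15) - 13*4 - 20*12 - 16*12 = -881
Area = |747 + 881|/2 = 1628/2 = 814.0000

814.0000 sq units


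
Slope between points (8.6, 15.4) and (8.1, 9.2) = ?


dy = 9.2 - 15.4 = -6.2
dx = 8.1 - 8.6 = -0.5
m = -6.2/(-0.5) = 12.4000

m = 12.4000


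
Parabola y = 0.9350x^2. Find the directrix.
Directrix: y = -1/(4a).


a = 0.9350
1/(4a) = 0.2674
directrix: y = -0.2674 = -0.2674

y = -0.2674


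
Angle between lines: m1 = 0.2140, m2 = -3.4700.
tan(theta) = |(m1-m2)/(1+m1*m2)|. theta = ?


m1-m2 = 3.684
1+m1*m2 = 0.25742
tan(theta) = |3.684/0.25742| = 14.311242
theta = arctan(|3.684/0.25742|) = 86.0029 degrees (acute angle)

86.0029 degrees


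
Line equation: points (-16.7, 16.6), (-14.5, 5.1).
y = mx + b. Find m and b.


m = (-11.5)/(2.2) = -5.2273
b = y1 - m*x1 = 16.6 - (-11.5*(-16.7))/(2.2) = 16.6 - 87.2955 = -70.6955

y = -5.2273x - 70.6955


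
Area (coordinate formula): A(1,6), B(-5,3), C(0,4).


1*(3-4) = -1
-5*(4-6) = 10
0*(6-3) = 0
sum = 9
Area = |9|/2 = 4.5000

4.5000 sq units


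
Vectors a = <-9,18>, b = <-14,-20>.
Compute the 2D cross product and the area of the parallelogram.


cross = -9*(-20) - 18*(-14) = 180 + 252 = 432
Parallelogram area = |432| = 432

cross = 432, parallelogram area = 432


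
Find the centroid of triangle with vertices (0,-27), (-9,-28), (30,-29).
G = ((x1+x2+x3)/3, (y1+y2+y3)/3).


Gx = (0- 9+30)/3 = 21/3 = 7.0000
Gy = (-27- 28- 29)/3 = -84/3 = -28.0000

G = (7.0000, -28.0000)


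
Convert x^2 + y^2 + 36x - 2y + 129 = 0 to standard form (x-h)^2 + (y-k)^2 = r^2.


h = -D/2 = -36/2 = -18
k = -E/2 = 2/2 = 1
r^2 = h^2 + k^2 - F = 324 + 1 - 129 = 196
r = 14

Center (-18, 1), radius = 14


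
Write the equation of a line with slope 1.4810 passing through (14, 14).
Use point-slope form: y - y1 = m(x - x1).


y - 14 = 1.4810(x - 14)
y = 1.4810x + 14 - 1.4810*14
y = 1.4810x - 6.7340

y = 1.4810x - 6.7340


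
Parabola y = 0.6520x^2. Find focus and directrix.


a = 0.6520
1/(4a) = 0.3834
Focus = (0, 0.3834)
Directrix: y = -0.3834

Focus = (0, 0.3834), Directrix: y = -0.3834


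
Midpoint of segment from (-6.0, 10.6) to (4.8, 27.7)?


Mx = (-6.0 + 4.8)/2 = -1.2/2 = -0.6000
My = (10.6 + 27.7)/2 = 38.3/2 = 19.1500

(-0.6000, 19.1500)


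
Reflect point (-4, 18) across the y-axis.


Reflection rule for y-axis: (-x, y)
(-4, 18) -> (4, 18)

(4, 18)


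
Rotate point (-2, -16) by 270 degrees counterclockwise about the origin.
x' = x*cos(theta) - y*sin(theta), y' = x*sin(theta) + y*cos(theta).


cos(270) = 0, sin(270) = -1
x' = -2*0 + 16*(-1) = -16
y' = -2*(-1) - 16*0 = 2

(-16, 2)


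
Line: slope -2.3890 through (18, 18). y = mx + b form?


y - 18 = -2.3890(x - 18)
y = -2.3890x + 18 + 2.3890*18
y = -2.3890x + 61.0020

y = -2.3890x + 61.0020


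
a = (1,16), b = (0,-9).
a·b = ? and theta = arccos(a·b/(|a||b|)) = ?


a·b = 1*0 + 16*(-9) = 0 - 144 = -144
|a| = sqrt(1+256) = 16.0312
|b| = sqrt(0+81) = 9.0000
cos(theta) = -144/(sqrt(257)*sqrt(81)) = -144/sqrt(20817) = -0.998053
theta = arccos(-144/sqrt(20817)) = 176.4237 degrees

a·b = -144, theta = 176.4237 deg


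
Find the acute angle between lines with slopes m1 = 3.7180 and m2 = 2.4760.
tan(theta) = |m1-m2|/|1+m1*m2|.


m1-m2 = 1.242
1+m1*m2 = 10.205768
tan(theta) = |1.242/10.205768| = 0.121696
theta = arctan(|1.242/10.205768|) = 6.9385 degrees (acute angle)

6.9385 degrees


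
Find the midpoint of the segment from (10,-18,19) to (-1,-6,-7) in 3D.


Mx = (10- 1)/2 = 4.5000
My = (-18- 6)/2 = -12.0000
Mz = (19- 7)/2 = 6.0000

M = (4.5000, -12.0000, 6.0000)


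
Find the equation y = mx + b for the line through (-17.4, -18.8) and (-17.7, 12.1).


m = (30.9)/(-0.3) = -103.0000
b = y1 - m*x1 = -18.8 - (30.9*(-17.4))/(-0.3) = -18.8 - 1792.2000 = -1811.0000

y = -103.0000x - 1811.0000


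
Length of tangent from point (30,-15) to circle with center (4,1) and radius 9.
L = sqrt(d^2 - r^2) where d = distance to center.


d = sqrt((30-4)^2 + (-15-1)^2) = sqrt(676+256) = 30.5287
L = sqrt(932.0000 - 81) = sqrt(851.0000) = 29.1719

29.1719


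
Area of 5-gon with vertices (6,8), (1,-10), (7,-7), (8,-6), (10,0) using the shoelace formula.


sum(xi*y_{i+1}) = 6*(-10) + 1*(-7) + 7*(-6) + 8*0 + 10*8 = -29
sum(yi*x_{i+1}) = 8*1 - 10*7 - 7*8 - 6*10 + 0*6 = -178
Area = |-29 + 178|/2 = 149/2 = 74.5000

74.5000 sq units


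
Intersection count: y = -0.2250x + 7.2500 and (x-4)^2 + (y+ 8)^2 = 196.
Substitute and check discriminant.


Substitute y = -0.2250x + 7.2500: (x-4)^2 + (-0.2250x+7.2500+ 8)^2 = 196
Expand to Ax^2 + Bx + C = 0, where b-k = 15.25
A = 1+m^2 = 1.050625
B = 2(m(b-k) - h) = 2(-0.2250*15.25 - 4) = -14.8625
C = h^2 + (b-k)^2 - r^2 = 16 + 232.5625 - 196 = 52.5625
disc = B^2-4AC = 220.8939 - 220.8939 = 0
disc = 0

1 intersection point (tangent)


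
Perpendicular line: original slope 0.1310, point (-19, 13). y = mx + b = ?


Perpendicular slope = -1/m1 = -1/0.1310 = -7.6336
b2 = y0 - m2*x0 = 13 - 19/0.1310 = 13 - 145.0382 = -132.0382

y = -7.6336x - 132.0382


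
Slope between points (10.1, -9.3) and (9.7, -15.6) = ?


dy = -15.6 + 9.3 = -6.3
dx = 9.7 - 10.1 = -0.4
m = -6.3/(-0.4) = 15.7500

m = 15.7500


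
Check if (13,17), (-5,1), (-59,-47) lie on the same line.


13*(1+ 47) - 5*(-47-17) - 59*(17-1)
= 624 + 320 - 944 = 0

Yes, collinear (determinant = 0)


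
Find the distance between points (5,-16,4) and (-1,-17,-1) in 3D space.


dx=-6, dy=-1, dz=-5
d = sqrt(36+1+25) = sqrt(62) = 7.8740

7.8740


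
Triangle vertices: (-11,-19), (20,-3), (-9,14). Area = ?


-11*(-3-14) = 187
20*(14+ 19) = 660
-9*(-19+ 3) = 144
sum = 991
Area = |991|/2 = 495.5000

495.5000 sq units


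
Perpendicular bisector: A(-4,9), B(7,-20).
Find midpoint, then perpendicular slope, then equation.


Midpoint = (1.5, -5.5)
Slope of AB = dy/dx = -29/11 = -2.6364
Perp slope = -dx/dy = 11/29 = 0.3793
b = My - (perp slope)*Mx = -5.5 + (11*1.5)/(-29) = -5.5 - 0.5690 = -6.0690

y = 0.3793x - 6.0690


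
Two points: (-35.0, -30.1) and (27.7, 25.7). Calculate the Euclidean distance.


dx = 27.7 + 35.0 = 62.7
dy = 25.7 + 30.1 = 55.8
d = sqrt(3931.29 + 3113.64) = sqrt(7044.93) = 83.9341

83.9341


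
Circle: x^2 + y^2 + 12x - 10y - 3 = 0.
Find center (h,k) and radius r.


h = -D/2 = -12/2 = -6
k = -E/2 = 10/2 = 5
r^2 = h^2 + k^2 - F = 36 + 25 + 3 = 64
r = 8

Center (-6, 5), radius = 8


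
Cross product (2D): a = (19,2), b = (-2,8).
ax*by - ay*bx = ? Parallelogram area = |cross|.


cross = 19*8 - 2*(-2) = 152 + 4 = 156
Parallelogram area = |156| = 156

cross = 156, parallelogram area = 156


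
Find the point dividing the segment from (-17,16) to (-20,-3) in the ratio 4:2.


Px = (4*(-20) + 2*(-17))/6 = -114/6 = -19.0000
Py = (4*(-3) + 2*16)/6 = 20/6 = 3.3333

P = (-19.0000, 3.3333)


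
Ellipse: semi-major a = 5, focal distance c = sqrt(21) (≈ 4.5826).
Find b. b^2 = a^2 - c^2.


b^2 = 5^2 - (sqrt(21))^2 = 25 - 21 = 4
b = sqrt(4) = 2

b = 2


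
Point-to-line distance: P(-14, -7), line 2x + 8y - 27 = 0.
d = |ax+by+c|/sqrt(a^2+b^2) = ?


|2*(-14) + 8*(-7) - 27| = |-111| = 111
sqrt(4 + 64) = sqrt(68) = 8.2462
d = 111/sqrt(68) = 13.4607

13.4607


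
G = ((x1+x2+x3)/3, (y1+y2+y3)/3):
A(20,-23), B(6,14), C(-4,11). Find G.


Gx = (20+6- 4)/3 = 22/3 = 7.3333
Gy = (-23+14+11)/3 = 2/3 = 0.6667

G = (7.3333, 0.6667)


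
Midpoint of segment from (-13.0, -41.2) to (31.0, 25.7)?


Mx = (-13.0 + 31.0)/2 = 18.0/2 = 9.0000
My = (-41.2 + 25.7)/2 = -15.5/2 = -7.7500

(9.0000, -7.7500)


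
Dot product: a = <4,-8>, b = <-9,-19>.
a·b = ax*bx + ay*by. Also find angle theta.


a·b = 4*(-9) - 8*(-19) = -36 + 152 = 116
|a| = sqrt(16+64) = 8.9443
|b| = sqrt(81+361) = 21.0238
cos(theta) = 116/(sqrt(80)*sqrt(442)) = 116/sqrt(35360) = 0.616882
theta = arccos(116/sqrt(35360)) = 51.9112 degrees

a·b = 116, theta = 51.9112 deg


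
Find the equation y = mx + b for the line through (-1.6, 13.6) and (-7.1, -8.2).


m = (-21.8)/(-5.5) = 3.9636
b = y1 - m*x1 = 13.6 - (-21.8*(-1.6))/(-5.5) = 13.6 + 6.3418 = 19.9418

y = 3.9636x + 19.9418


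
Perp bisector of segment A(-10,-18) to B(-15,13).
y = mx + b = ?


Midpoint = (-12.5, -2.5)
Slope of AB = dy/dx = 31/(-5) = -6.2000
Perp slope = -dx/dy = 5/31 = 0.1613
b = My - (perp slope)*Mx = -2.5 + (-5*(-12.5))/31 = -2.5 + 2.0161 = -0.4839

y = 0.1613x - 0.4839


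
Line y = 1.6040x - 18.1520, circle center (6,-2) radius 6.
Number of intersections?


Substitute y = 1.6040x - 18.1520: (x-6)^2 + (1.6040x- 18.1520+ 2)^2 = 36
Expand to Ax^2 + Bx + C = 0, where b-k = -16.152
A = 1+m^2 = 3.572816
B = 2(m(b-k) - h) = 2(1.6040*(-16.152) - 6) = -63.815616
C = h^2 + (b-k)^2 - r^2 = 36 + 260.887104 - 36 = 260.887104
disc = B^2-4AC = 4072.4328 - 3728.4065 = 344.0263
disc > 0

2 intersection points


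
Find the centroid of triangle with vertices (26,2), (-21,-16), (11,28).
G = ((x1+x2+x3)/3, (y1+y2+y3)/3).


Gx = (26- 21+11)/3 = 16/3 = 5.3333
Gy = (2- 16+28)/3 = 14/3 = 4.6667

G = (5.3333, 4.6667)


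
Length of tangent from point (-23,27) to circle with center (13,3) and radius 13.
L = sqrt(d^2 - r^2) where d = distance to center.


d = sqrt((-23-13)^2 + (27-3)^2) = sqrt(1296+576) = 43.2666
L = sqrt(1872.0000 - 169) = sqrt(1703.0000) = 41.2674

41.2674


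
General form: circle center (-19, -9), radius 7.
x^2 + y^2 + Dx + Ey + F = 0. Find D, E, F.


(x+ 19)^2 + (y+ 9)^2 = 7^2
D = -2h = 38, E = -2k = 18
F = h^2+k^2-r^2 = 361+81-49 = 393

D = 38, E = 18, F = 393


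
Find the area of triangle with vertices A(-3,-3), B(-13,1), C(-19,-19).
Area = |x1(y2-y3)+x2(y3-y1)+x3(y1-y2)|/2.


-3*(1+ 19) = -60
-13*(-19+ 3) = 208
-19*(-3-1) = 76
sum = 224
Area = |224|/2 = 112.0000

112.0000 sq units


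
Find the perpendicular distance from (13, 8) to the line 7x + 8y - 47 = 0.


|7*13 + 8*8 - 47| = |108| = 108
sqrt(49 + 64) = sqrt(113) = 10.6301
d = 108/sqrt(113) = 10.1598

10.1598


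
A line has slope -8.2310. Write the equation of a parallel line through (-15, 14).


Parallel lines have equal slopes.
m2 = -8.2310
b2 = 14 + 8.2310*(-15) = -109.4650

y = -8.2310x - 109.4650


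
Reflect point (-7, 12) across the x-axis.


Reflection rule for x-axis: (x, -y)
(-7, 12) -> (-7, -12)

(-7, -12)


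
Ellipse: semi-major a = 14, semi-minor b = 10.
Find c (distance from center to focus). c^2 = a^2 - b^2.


c^2 = 14^2 - 10^2 = 196 - 100 = 96
c = sqrt(96) = 9.7980

c = 9.7980


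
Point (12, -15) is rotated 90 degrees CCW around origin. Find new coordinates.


cos(90) = 0, sin(90) = 1
x' = 12*0 + 15*1 = 15
y' = 12*1 - 15*0 = 12

(15, 12)


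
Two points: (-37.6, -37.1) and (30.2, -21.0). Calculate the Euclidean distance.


dx = 30.2 + 37.6 = 67.8
dy = -21.0 + 37.1 = 16.1
d = sqrt(4596.84 + 259.21) = sqrt(4856.05) = 69.6854

69.6854


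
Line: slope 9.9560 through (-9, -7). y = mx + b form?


y + 7 = 9.9560(x + 9)
y = 9.9560x - 7 - 9.9560*(-9)
y = 9.9560x + 82.6040

y = 9.9560x + 82.6040


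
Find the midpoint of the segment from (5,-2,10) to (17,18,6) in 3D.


Mx = (5+17)/2 = 11.0000
My = (-2+18)/2 = 8.0000
Mz = (10+6)/2 = 8.0000

M = (11.0000, 8.0000, 8.0000)


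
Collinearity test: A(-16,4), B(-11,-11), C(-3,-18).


-16*(-11+ 18) - 11*(-18-4) - 3*(4+ 11)
= -112 + 242 - 45 = 85

No, not collinear (determinant = 85)


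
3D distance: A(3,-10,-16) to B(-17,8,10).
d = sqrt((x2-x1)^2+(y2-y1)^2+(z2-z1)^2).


dx=-20, dy=18, dz=26
d = sqrt(400+324+676) = sqrt(1400) = 37.4166

37.4166


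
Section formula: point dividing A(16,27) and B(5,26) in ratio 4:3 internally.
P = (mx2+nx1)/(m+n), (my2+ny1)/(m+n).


Px = (4*5 + 3*16)/7 = 68/7 = 9.7143
Py = (4*26 + 3*27)/7 = 185/7 = 26.4286

P = (9.7143, 26.4286)


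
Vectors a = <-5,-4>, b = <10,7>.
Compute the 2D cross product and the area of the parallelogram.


cross = -5*7 + 4*10 = -35 + 40 = 5
Parallelogram area = |5| = 5

cross = 5, parallelogram area = 5


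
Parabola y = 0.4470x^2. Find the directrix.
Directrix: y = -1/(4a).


a = 0.4470
1/(4a) = 0.5593
directrix: y = -0.5593 = -0.5593

y = -0.5593


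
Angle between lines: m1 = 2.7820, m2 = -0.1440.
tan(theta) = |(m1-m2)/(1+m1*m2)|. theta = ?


m1-m2 = 2.926
1+m1*m2 = 0.599392
tan(theta) = |2.926/0.599392| = 4.881613
theta = arctan(|2.926/0.599392|) = 78.4231 degrees (acute angle)

78.4231 degrees


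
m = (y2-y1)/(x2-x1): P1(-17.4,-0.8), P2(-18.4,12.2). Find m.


dy = 12.2 + 0.8 = 13.0
dx = -18.4 + 17.4 = -1.0
m = 13.0/(-1.0) = -13.0000

m = -13.0000


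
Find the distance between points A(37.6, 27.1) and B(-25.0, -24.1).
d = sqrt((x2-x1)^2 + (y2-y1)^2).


dx = -25.0 - 37.6 = -62.6
dy = -24.1 - 27.1 = -51.2
d = sqrt(3918.76 + 2621.44) = sqrt(6540.2) = 80.8715

80.8715


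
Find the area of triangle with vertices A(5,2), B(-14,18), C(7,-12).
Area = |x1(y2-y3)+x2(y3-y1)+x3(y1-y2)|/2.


5*(18+ 12) = 150
-14*(-12-2) = 196
7*(2-18) = -112
sum = 234
Area = |234|/2 = 117.0000

117.0000 sq units


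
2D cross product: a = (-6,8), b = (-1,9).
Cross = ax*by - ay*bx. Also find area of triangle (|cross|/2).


cross = -6*9 - 8*(-1) = -54 + 8 = -46
Triangle area = |-46|/2 = 46/2 = 23.0000

cross = -46, triangle area = 23.0000


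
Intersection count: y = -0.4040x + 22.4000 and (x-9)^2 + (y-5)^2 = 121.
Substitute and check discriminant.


Substitute y = -0.4040x + 22.4000: (x-9)^2 + (-0.4040x+22.4000-5)^2 = 121
Expand to Ax^2 + Bx + C = 0, where b-k = 17.4
A = 1+m^2 = 1.163216
B = 2(m(b-k) - h) = 2(-0.4040*17.4 - 9) = -32.0592
C = h^2 + (b-k)^2 - r^2 = 81 + 302.76 - 121 = 262.76
disc = B^2-4AC = 1027.7923 - 1222.5865 = -194.7942
disc < 0

0 intersection points


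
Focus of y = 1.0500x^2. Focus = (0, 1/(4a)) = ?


a = 1.0500
4a = 4.2000
focus = (0, 1/4.2000) = (0, 0.2381)

Focus = (0, 0.2381)


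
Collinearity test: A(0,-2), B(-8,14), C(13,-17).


0*(14+ 17) - 8*(-17+ 2) + 13*(-2-14)
= 0 + 120 - 208 = -88

No, not collinear (determinant = -88)


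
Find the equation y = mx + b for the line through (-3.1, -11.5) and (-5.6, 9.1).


m = (20.6)/(-2.5) = -8.2400
b = y1 - m*x1 = -11.5 - (20.6*(-3.1))/(-2.5) = -11.5 - 25.5440 = -37.0440

y = -8.2400x - 37.0440


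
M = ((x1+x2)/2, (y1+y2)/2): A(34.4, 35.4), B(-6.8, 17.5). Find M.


Mx = (34.4 - 6.8)/2 = 27.6/2 = 13.8000
My = (35.4 + 17.5)/2 = 52.9/2 = 26.4500

(13.8000, 26.4500)


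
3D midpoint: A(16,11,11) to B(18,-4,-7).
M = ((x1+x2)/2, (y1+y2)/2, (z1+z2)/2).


Mx = (16+18)/2 = 17.0000
My = (11- 4)/2 = 3.5000
Mz = (11- 7)/2 = 2.0000

M = (17.0000, 3.5000, 2.0000)


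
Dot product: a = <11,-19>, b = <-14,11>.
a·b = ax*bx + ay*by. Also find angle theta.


a·b = 11*(-14) - 19*11 = -154 - 209 = -363
|a| = sqrt(121+361) = 21.9545
|b| = sqrt(196+121) = 17.8045
cos(theta) = -363/(sqrt(482)*sqrt(317)) = -363/sqrt(152794) = -0.928653
theta = arccos(-363/sqrt(152794)) = 158.2258 degrees

a·b = -363, theta = 158.2258 deg


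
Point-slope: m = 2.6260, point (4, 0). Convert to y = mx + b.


y - 0 = 2.6260(x - 4)
y = 2.6260x + 0 - 2.6260*4
y = 2.6260x - 10.5040

y = 2.6260x - 10.5040


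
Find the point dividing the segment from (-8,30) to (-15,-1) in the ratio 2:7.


Px = (2*(-15) + 7*(-8))/9 = -86/9 = -9.5556
Py = (2*(-1) + 7*30)/9 = 208/9 = 23.1111

P = (-9.5556, 23.1111)


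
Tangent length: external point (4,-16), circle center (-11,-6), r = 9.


d = sqrt((4+ 11)^2 + (-16+ 6)^2) = sqrt(225+100) = 18.0278
L = sqrt(325.0000 - 81) = sqrt(244.0000) = 15.6205

15.6205


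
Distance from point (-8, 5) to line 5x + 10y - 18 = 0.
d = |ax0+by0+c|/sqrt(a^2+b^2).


|5*(-8) + 10*5 - 18| = |-8| = 8
sqrt(25 + 100) = sqrt(125) = 11.1803
d = 8/sqrt(125) = 0.7155

0.7155


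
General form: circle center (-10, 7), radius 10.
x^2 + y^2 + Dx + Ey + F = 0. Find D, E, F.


(x+ 10)^2 + (y-7)^2 = 10^2
D = -2h = 20, E = -2k = -14
F = h^2+k^2-r^2 = 100+49-100 = 49

D = 20, E = -14, F = 49


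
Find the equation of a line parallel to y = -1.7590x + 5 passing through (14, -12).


Parallel lines have equal slopes.
m2 = -1.7590
b2 = -12 + 1.7590*14 = 12.6260

y = -1.7590x + 12.6260


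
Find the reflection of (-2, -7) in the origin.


Reflection rule for origin: (-x, -y)
(-2, -7) -> (2, 7)

(2, 7)


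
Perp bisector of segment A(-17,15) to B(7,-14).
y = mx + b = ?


Midpoint = (-5, 0.5)
Slope of AB = dy/dx = -29/24 = -1.2083
Perp slope = -dx/dy = 24/29 = 0.8276
b = My - (perp slope)*Mx = 0.5 + (24*(-5))/(-29) = 0.5 + 4.1379 = 4.6379

y = 0.8276x + 4.6379


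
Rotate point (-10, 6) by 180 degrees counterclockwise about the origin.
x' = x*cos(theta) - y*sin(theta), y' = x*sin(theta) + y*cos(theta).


cos(180) = -1, sin(180) = 0
x' = -10*(-1) - 6*0 = 10
y' = -10*0 + 6*(-1) = -6

(10, -6)


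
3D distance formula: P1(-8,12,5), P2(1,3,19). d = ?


dx=9, dy=-9, dz=14
d = sqrt(81+81+196) = sqrt(358) = 18.9209

18.9209


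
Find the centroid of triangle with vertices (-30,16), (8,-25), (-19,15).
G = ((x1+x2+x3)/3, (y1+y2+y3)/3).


Gx = (-30+8- 19)/3 = -41/3 = -13.6667
Gy = (16- 25+15)/3 = 6/3 = 2.0000

G = (-13.6667, 2.0000)


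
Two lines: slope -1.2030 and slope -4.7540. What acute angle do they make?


m1-m2 = 3.551
1+m1*m2 = 6.719062
tan(theta) = |3.551/6.719062| = 0.528496
theta = arctan(|3.551/6.719062|) = 27.8563 degrees (acute angle)

27.8563 degrees


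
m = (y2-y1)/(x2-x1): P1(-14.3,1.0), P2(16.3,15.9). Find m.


dy = 15.9 - 1.0 = 14.9
dx = 16.3 + 14.3 = 30.6
m = 14.9/30.6 = 0.4869

m = 0.4869


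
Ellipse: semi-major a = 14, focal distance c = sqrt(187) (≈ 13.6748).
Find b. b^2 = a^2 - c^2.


b^2 = 14^2 - (sqrt(187))^2 = 196 - 187 = 9
b = sqrt(9) = 3

b = 3


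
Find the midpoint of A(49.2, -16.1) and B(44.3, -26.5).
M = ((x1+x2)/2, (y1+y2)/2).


Mx = (49.2 + 44.3)/2 = 93.5/2 = 46.7500
My = (-16.1 - 26.5)/2 = -42.6/2 = -21.3000

(46.7500, -21.3000)


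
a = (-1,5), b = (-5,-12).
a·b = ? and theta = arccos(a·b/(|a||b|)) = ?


a·b = -1*(-5) + 5*(-12) = 5 - 60 = -55
|a| = sqrt(1+25) = 5.0990
|b| = sqrt(25+144) = 13.0000
cos(theta) = -55/(sqrt(26)*sqrt(169)) = -55/sqrt(4394) = -0.829722
theta = arccos(-55/sqrt(4394)) = 146.0702 degrees

a·b = -55, theta = 146.0702 deg


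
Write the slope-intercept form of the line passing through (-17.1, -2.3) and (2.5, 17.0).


m = (19.3)/(19.6) = 0.9847
b = y1 - m*x1 = -2.3 - (19.3*(-17.1))/(19.6) = -2.3 + 16.8383 = 14.5383

y = 0.9847x + 14.5383


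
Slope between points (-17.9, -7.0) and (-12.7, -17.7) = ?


dy = -17.7 + 7.0 = -10.7
dx = -12.7 + 17.9 = 5.2
m = -10.7/5.2 = -2.0577

m = -2.0577


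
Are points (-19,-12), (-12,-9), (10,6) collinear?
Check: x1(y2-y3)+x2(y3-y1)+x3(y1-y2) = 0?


-19*(-9-6) - 12*(6+ 12) + 10*(-12+ 9)
= 285 - 216 - 30 = 39

No, not collinear (determinant = 39)


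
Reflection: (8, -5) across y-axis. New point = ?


Reflection rule for y-axis: (-x, y)
(8, -5) -> (-8, -5)

(-8, -5)


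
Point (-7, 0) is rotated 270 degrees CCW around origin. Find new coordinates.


cos(270) = 0, sin(270) = -1
x' = -7*0 - 0*(-1) = 0
y' = -7*(-1) + 0*0 = 7

(0, 7)


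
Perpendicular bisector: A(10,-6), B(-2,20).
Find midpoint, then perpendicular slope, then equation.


Midpoint = (4, 7)
Slope of AB = dy/dx = 26/(-12) = -2.1667
Perp slope = -dx/dy = 12/26 = 0.4615
b = My - (perp slope)*Mx = 7 + (-12*4)/26 = 7 - 1.8462 = 5.1538

y = 0.4615x + 5.1538


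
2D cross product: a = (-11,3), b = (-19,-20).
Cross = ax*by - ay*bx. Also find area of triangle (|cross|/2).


cross = -11*(-20) - 3*(-19) = 220 + 57 = 277
Triangle area = |277|/2 = 277/2 = 138.5000

cross = 277, triangle area = 138.5000


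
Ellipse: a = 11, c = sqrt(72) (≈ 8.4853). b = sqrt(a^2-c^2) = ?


b^2 = 11^2 - (sqrt(72))^2 = 121 - 72 = 49
b = sqrt(49) = 7

b = 7


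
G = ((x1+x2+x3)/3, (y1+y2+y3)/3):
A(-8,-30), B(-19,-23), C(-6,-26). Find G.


Gx = (-8- 19- 6)/3 = -33/3 = -11.0000
Gy = (-30- 23- 26)/3 = -79/3 = -26.3333

G = (-11.0000, -26.3333)


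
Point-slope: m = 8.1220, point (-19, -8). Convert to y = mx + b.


y + 8 = 8.1220(x + 19)
y = 8.1220x - 8 - 8.1220*(-19)
y = 8.1220x + 146.3180

y = 8.1220x + 146.3180


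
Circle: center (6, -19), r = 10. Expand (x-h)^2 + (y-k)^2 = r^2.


(x-6)^2 + (y+ 19)^2 = 10^2
D = -2h = -12, E = -2k = 38
F = h^2+k^2-r^2 = 36+361-100 = 297

x^2 + y^2 - 12x + 38y + 297 = 0


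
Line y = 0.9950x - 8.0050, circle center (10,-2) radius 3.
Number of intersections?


Substitute y = 0.9950x - 8.0050: (x-10)^2 + (0.9950x- 8.0050+ 2)^2 = 9
Expand to Ax^2 + Bx + C = 0, where b-k = -6.005
A = 1+m^2 = 1.990025
B = 2(m(b-k) - h) = 2(0.9950*(-6.005) - 10) = -31.94995
C = h^2 + (b-k)^2 - r^2 = 100 + 36.060025 - 9 = 127.060025
disc = B^2-4AC = 1020.7993 - 1011.4105 = 9.3888
disc > 0

2 intersection points


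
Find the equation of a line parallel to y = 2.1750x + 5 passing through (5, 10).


Parallel lines have equal slopes.
m2 = 2.1750
b2 = 10 - 2.1750*5 = -0.8750

y = 2.1750x - 0.8750


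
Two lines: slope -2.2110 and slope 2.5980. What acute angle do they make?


m1-m2 = -4.809
1+m1*m2 = -4.744178
tan(theta) = |-4.809/(-4.744178)| = 1.013663
theta = arctan(|-4.809/(-4.744178)|) = 45.3888 degrees (acute angle)

45.3888 degrees


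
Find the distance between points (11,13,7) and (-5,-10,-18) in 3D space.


dx=-16, dy=-23, dz=-25
d = sqrt(256+529+625) = sqrt(1410) = 37.5500

37.5500


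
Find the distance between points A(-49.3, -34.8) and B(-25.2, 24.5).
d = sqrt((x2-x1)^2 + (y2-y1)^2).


dx = -25.2 + 49.3 = 24.1
dy = 24.5 + 34.8 = 59.3
d = sqrt(580.81 + 3516.49) = sqrt(4097.3) = 64.0102

64.0102


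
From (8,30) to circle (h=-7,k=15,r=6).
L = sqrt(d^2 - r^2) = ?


d = sqrt((8+ 7)^2 + (30-15)^2) = sqrt(225+225) = 21.2132
L = sqrt(450.0000 - 36) = sqrt(414.0000) = 20.3470

20.3470


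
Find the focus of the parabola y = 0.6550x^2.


a = 0.6550
4a = 2.6200
focus = (0, 1/2.6200) = (0, 0.3817)

Focus = (0, 0.3817)


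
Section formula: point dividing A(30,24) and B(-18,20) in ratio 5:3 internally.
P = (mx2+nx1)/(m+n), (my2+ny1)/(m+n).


Px = (5*(-18) + 3*30)/8 = 0/8 = 0
Py = (5*20 + 3*24)/8 = 172/8 = 21.5000

P = (0, 21.5000)


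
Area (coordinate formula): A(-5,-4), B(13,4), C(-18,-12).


-5*(4+ 12) = -80
13*(-12+ 4) = -104
-18*(-4-4) = 144
sum = -40
Area = |-40|/2 = 20.0000

20.0000 sq units


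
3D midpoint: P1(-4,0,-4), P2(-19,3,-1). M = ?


Mx = (-4- 19)/2 = -11.5000
My = (0+3)/2 = 1.5000
Mz = (-4- 1)/2 = -2.5000

M = (-11.5000, 1.5000, -2.5000)


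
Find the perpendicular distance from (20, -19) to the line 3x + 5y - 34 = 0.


|3*20 + 5*(-19) - 34| = |-69| = 69
sqrt(9 + 25) = sqrt(34) = 5.8310
d = 69/sqrt(34) = 11.8334

11.8334


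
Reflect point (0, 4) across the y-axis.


Reflection rule for y-axis: (-x, y)
(0, 4) -> (0, 4)

(0, 4)


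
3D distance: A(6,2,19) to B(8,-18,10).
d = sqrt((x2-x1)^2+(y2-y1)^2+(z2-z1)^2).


dx=2, dy=-20, dz=-9
d = sqrt(4+400+81) = sqrt(485) = 22.0227

22.0227


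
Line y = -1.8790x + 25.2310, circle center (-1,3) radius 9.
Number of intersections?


Substitute y = -1.8790x + 25.2310: (x+ 1)^2 + (-1.8790x+25.2310-3)^2 = 81
Expand to Ax^2 + Bx + C = 0, where b-k = 22.231
A = 1+m^2 = 4.530641
B = 2(m(b-k) - h) = 2(-1.8790*22.231 + 1) = -81.544098
C = h^2 + (b-k)^2 - r^2 = 1 + 494.217361 - 81 = 414.217361
disc = B^2-4AC = 6649.4399 - 7506.6806 = -857.2407
disc < 0

0 intersection points


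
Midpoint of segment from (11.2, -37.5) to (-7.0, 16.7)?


Mx = (11.2 - 7.0)/2 = 4.2/2 = 2.1000
My = (-37.5 + 16.7)/2 = -20.8/2 = -10.4000

(2.1000, -10.4000)


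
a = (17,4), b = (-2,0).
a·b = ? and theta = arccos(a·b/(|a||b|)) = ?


a·b = 17*(-2) + 4*0 = -34 + 0 = -34
|a| = sqrt(289+16) = 17.4642
|b| = sqrt(4+0) = 2.0000
cos(theta) = -34/(sqrt(305)*sqrt(4)) = -34/sqrt(1220) = -0.973417
theta = arccos(-34/sqrt(1220)) = 166.7595 degrees

a·b = -34, theta = 166.7595 deg


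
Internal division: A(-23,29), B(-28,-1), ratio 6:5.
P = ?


Px = (6*(-28) + 5*(-23))/11 = -283/11 = -25.7273
Py = (6*(-1) + 5*29)/11 = 139/11 = 12.6364

P = (-25.7273, 12.6364)


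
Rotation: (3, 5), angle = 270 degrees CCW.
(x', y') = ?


cos(270) = 0, sin(270) = -1
x' = 3*0 - 5*(-1) = 5
y' = 3*(-1) + 5*0 = -3

(5, -3)


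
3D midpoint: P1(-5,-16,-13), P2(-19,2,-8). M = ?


Mx = (-5- 19)/2 = -12.0000
My = (-16+2)/2 = -7.0000
Mz = (-13- 8)/2 = -10.5000

M = (-12.0000, -7.0000, -10.5000)


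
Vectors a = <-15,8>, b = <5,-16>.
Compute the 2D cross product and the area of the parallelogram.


cross = -15*(-16) - 8*5 = 240 - 40 = 200
Parallelogram area = |200| = 200

cross = 200, parallelogram area = 200


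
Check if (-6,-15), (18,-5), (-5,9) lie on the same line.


-6*(-5-9) + 18*(9+ 15) - 5*(-15+ 5)
= 84 + 432 + 50 = 566

No, not collinear (determinant = 566)


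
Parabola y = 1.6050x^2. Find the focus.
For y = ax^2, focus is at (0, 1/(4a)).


a = 1.6050
4a = 6.4200
focus = (0, 1/6.4200) = (0, 0.1558)

Focus = (0, 0.1558)


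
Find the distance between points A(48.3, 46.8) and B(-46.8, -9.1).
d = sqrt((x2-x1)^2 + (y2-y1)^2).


dx = -46.8 - 48.3 = -95.1
dy = -9.1 - 46.8 = -55.9
d = sqrt(9044.01 + 3124.81) = sqrt(12168.82) = 110.3124

110.3124


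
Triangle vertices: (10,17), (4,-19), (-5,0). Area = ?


10*(-19-0) = -190
4*(0-17) = -68
-5*(17+ 19) = -180
sum = -438
Area = |-438|/2 = 219.0000

219.0000 sq units


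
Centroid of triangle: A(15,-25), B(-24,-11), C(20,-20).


Gx = (15- 24+20)/3 = 11/3 = 3.6667
Gy = (-25- 11- 20)/3 = -56/3 = -18.6667

G = (3.6667, -18.6667)


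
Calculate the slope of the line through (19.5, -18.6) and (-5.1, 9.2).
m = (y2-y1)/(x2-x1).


dy = 9.2 + 18.6 = 27.8
dx = -5.1 - 19.5 = -24.6
m = 27.8/(-24.6) = -1.1301

m = -1.1301


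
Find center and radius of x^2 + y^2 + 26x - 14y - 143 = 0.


h = -D/2 = -26/2 = -13
k = -E/2 = 14/2 = 7
r^2 = h^2 + k^2 - F = 169 + 49 + 143 = 361
r = 19

Center (-13, 7), radius = 19


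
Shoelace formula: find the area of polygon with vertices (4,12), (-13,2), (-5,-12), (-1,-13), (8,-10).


sum(xi*y_{i+1}) = 4*2 - 13*(-12) - 5*(-13) - 1*(-10) + 8*12 = 335
sum(yi*x_{i+1}) = 12*(-13) + 2*(-5) - 12*(-1) - 13*8 - 10*4 = -298
Area = |335 + 298|/2 = 633/2 = 316.5000

316.5000 sq units


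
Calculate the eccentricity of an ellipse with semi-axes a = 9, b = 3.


c = sqrt(81-9) = sqrt(72) = 8.4853
e = c/a = sqrt(72)/9 = 0.9428

e = 0.9428


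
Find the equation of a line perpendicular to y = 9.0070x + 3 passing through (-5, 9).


Perpendicular slope = -1/m1 = -1/9.0070 = -0.1110
b2 = y0 - m2*x0 = 9 - 5/9.0070 = 9 - 0.5551 = 8.4449

y = -0.1110x + 8.4449


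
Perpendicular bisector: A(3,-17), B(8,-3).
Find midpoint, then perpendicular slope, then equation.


Midpoint = (5.5, -10)
Slope of AB = dy/dx = 14/5 = 2.8000
Perp slope = -dx/dy = -5/14 = -0.3571
b = My - (perp slope)*Mx = -10 + (5*5.5)/14 = -10 + 1.9643 = -8.0357

y = -0.3571x - 8.0357


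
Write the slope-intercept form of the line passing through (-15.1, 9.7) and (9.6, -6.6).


m = (-16.3)/(24.7) = -0.6599
b = y1 - m*x1 = 9.7 - (-16.3*(-15.1))/(24.7) = 9.7 - 9.9648 = -0.2648

y = -0.6599x - 0.2648


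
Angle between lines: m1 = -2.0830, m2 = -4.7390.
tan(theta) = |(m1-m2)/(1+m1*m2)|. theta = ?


m1-m2 = 2.656
1+m1*m2 = 10.871337
tan(theta) = |2.656/10.871337| = 0.244312
theta = arctan(|2.656/10.871337|) = 13.7291 degrees (acute angle)

13.7291 degrees


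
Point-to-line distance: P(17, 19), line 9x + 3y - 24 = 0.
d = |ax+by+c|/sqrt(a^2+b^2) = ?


|9*17 + 3*19 - 24| = |186| = 186
sqrt(81 + 9) = sqrt(90) = 9.4868
d = 186/sqrt(90) = 19.6061

19.6061


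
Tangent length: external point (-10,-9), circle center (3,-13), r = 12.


d = sqrt((-10-3)^2 + (-9+ 13)^2) = sqrt(169+16) = 13.6015
L = sqrt(185.0000 - 144) = sqrt(41.0000) = 6.4031

6.4031


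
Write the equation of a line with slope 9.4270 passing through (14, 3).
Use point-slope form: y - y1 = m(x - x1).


y - 3 = 9.4270(x - 14)
y = 9.4270x + 3 - 9.4270*14
y = 9.4270x - 128.9780

y = 9.4270x - 128.9780


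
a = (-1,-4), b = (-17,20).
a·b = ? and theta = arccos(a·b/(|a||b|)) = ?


a·b = -1*(-17) - 4*20 = 17 - 80 = -63
|a| = sqrt(1+16) = 4.1231
|b| = sqrt(289+400) = 26.2488
cos(theta) = -63/(sqrt(17)*sqrt(689)) = -63/sqrt(11713) = -0.582112
theta = arccos(-63/sqrt(11713)) = 125.5992 degrees

a·b = -63, theta = 125.5992 deg


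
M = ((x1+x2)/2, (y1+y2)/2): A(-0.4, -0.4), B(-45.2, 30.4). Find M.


Mx = (-0.4 - 45.2)/2 = -45.6/2 = -22.8000
My = (-0.4 + 30.4)/2 = 30.0/2 = 15.0000

(-22.8000, 15.0000)


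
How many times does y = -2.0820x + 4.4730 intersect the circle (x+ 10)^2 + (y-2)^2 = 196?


Substitute y = -2.0820x + 4.4730: (x+ 10)^2 + (-2.0820x+4.4730-2)^2 = 196
Expand to Ax^2 + Bx + C = 0, where b-k = 2.473
A = 1+m^2 = 5.334724
B = 2(m(b-k) - h) = 2(-2.0820*2.473 + 10) = 9.702428
C = h^2 + (b-k)^2 - r^2 = 100 + 6.115729 - 196 = -89.884271
disc = B^2-4AC = 94.1371 + 1918.0311 = 2012.1682
disc > 0

2 intersection points


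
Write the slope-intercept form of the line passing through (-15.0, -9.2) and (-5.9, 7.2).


m = (16.4)/(9.1) = 1.8022
b = y1 - m*x1 = -9.2 - (16.4*(-15.0))/(9.1) = -9.2 + 27.0330 = 17.8330

y = 1.8022x + 17.8330


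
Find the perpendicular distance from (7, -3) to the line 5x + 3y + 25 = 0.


|5*7 + 3*(-3) + 25| = |51| = 51
sqrt(25 + 9) = sqrt(34) = 5.8310
d = 51/sqrt(34) = 8.7464

8.7464


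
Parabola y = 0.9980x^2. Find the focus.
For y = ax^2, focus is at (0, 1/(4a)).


a = 0.9980
4a = 3.9920
focus = (0, 1/3.9920) = (0, 0.2505)

Focus = (0, 0.2505)


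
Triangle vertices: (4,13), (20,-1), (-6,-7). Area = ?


4*(-1+ 7) = 24
20*(-7-13) = -400
-6*(13+ 1) = -84
sum = -460
Area = |-460|/2 = 230.0000

230.0000 sq units


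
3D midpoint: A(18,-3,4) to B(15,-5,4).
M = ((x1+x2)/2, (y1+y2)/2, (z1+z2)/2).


Mx = (18+15)/2 = 16.5000
My = (-3- 5)/2 = -4.0000
Mz = (4+4)/2 = 4.0000

M = (16.5000, -4.0000, 4.0000)


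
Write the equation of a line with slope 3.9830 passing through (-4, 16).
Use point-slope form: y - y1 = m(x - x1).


y - 16 = 3.9830(x + 4)
y = 3.9830x + 16 - 3.9830*(-4)
y = 3.9830x + 31.9320

y = 3.9830x + 31.9320


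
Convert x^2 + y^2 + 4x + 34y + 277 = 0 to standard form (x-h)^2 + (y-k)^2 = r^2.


h = -D/2 = -4/2 = -2
k = -E/2 = -34/2 = -17
r^2 = h^2 + k^2 - F = 4 + 289 - 277 = 16
r = 4

Center (-2, -17), radius = 4


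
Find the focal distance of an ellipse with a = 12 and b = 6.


c^2 = 12^2 - 6^2 = 144 - 36 = 108
c = sqrt(108) = 10.3923

c = 10.3923


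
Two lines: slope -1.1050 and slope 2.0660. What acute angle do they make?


m1-m2 = -3.171
1+m1*m2 = -1.28293
tan(theta) = |-3.171/(-1.28293)| = 2.471686
theta = arctan(|-3.171/(-1.28293)|) = 67.9726 degrees (acute angle)

67.9726 degrees


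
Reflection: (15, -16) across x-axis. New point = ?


Reflection rule for x-axis: (x, -y)
(15, -16) -> (15, 16)

(15, 16)


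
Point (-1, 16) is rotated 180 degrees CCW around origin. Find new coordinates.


cos(180) = -1, sin(180) = 0
x' = -1*(-1) - 16*0 = 1
y' = -1*0 + 16*(-1) = -16

(1, -16)


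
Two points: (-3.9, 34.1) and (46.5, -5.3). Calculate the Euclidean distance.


dx = 46.5 + 3.9 = 50.4
dy = -5.3 - 34.1 = -39.4
d = sqrt(2540.16 + 1552.36) = sqrt(4092.52) = 63.9728

63.9728


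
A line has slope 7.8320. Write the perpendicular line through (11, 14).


Perpendicular slope = -1/m1 = -1/7.8320 = -0.1277
b2 = y0 - m2*x0 = 14 + 11/7.8320 = 14 + 1.4045 = 15.4045

y = -0.1277x + 15.4045


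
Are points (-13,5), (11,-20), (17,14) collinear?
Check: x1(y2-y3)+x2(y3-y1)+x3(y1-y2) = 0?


-13*(-20-14) + 11*(14-5) + 17*(5+ 20)
= 442 + 99 + 425 = 966

No, not collinear (determinant = 966)


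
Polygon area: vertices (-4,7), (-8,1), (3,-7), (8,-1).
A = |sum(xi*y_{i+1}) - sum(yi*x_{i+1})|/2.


sum(xi*y_{i+1}) = -4*1 - 8*(-7) + 3*(-1) + 8*7 = 105
sum(yi*x_{i+1}) = 7*(-8) + 1*3 - 7*8 - 1*(-4) = -105
Area = |105 + 105|/2 = 210/2 = 105.0000

105.0000 sq units
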